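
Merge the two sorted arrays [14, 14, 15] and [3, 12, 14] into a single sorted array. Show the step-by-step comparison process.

Merging process:

Compare 14 vs 3: take 3 from right. Merged: [3]
Compare 14 vs 12: take 12 from right. Merged: [3, 12]
Compare 14 vs 14: take 14 from left. Merged: [3, 12, 14]
Compare 14 vs 14: take 14 from left. Merged: [3, 12, 14, 14]
Compare 15 vs 14: take 14 from right. Merged: [3, 12, 14, 14, 14]
Append remaining from left: [15]. Merged: [3, 12, 14, 14, 14, 15]

Final merged array: [3, 12, 14, 14, 14, 15]
Total comparisons: 5

The merged array is [3, 12, 14, 14, 14, 15], requiring 5 comparisons. The merge step runs in O(n) time where n is the total number of elements.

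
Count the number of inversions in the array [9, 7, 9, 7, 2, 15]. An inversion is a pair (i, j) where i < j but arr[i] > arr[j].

Finding inversions in [9, 7, 9, 7, 2, 15]:

(0, 1): arr[0]=9 > arr[1]=7
(0, 3): arr[0]=9 > arr[3]=7
(0, 4): arr[0]=9 > arr[4]=2
(1, 4): arr[1]=7 > arr[4]=2
(2, 3): arr[2]=9 > arr[3]=7
(2, 4): arr[2]=9 > arr[4]=2
(3, 4): arr[3]=7 > arr[4]=2

Total inversions: 7

The array has 7 inversion(s): (0,1), (0,3), (0,4), (1,4), (2,3), (2,4), (3,4). Each pair (i,j) satisfies i < j and arr[i] > arr[j].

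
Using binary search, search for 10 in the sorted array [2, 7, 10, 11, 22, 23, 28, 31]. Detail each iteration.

Binary search for 10 in [2, 7, 10, 11, 22, 23, 28, 31]:

lo=0, hi=7, mid=3, arr[mid]=11 -> 11 > 10, search left half
lo=0, hi=2, mid=1, arr[mid]=7 -> 7 < 10, search right half
lo=2, hi=2, mid=2, arr[mid]=10 -> Found target at index 2!

Binary search finds 10 at index 2 after 3 comparisons. The search repeatedly halves the search space by comparing with the middle element.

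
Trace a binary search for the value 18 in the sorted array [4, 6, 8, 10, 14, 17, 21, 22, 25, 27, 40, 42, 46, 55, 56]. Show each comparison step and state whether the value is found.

Binary search for 18 in [4, 6, 8, 10, 14, 17, 21, 22, 25, 27, 40, 42, 46, 55, 56]:

lo=0, hi=14, mid=7, arr[mid]=22 -> 22 > 18, search left half
lo=0, hi=6, mid=3, arr[mid]=10 -> 10 < 18, search right half
lo=4, hi=6, mid=5, arr[mid]=17 -> 17 < 18, search right half
lo=6, hi=6, mid=6, arr[mid]=21 -> 21 > 18, search left half
lo=6 > hi=5, target 18 not found

Binary search determines that 18 is not in the array after 4 comparisons. The search space was exhausted without finding the target.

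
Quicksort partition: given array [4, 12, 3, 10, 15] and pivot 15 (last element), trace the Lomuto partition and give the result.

Lomuto partition with pivot = 15:

Initial array: [4, 12, 3, 10, 15]

arr[0]=4 <= 15: swap with position 0, array becomes [4, 12, 3, 10, 15]
arr[1]=12 <= 15: swap with position 1, array becomes [4, 12, 3, 10, 15]
arr[2]=3 <= 15: swap with position 2, array becomes [4, 12, 3, 10, 15]
arr[3]=10 <= 15: swap with position 3, array becomes [4, 12, 3, 10, 15]

Place pivot at position 4: [4, 12, 3, 10, 15]
Pivot position: 4

After partitioning with pivot 15, the array becomes [4, 12, 3, 10, 15]. The pivot is placed at index 4. All elements to the left of the pivot are <= 15, and all elements to the right are > 15.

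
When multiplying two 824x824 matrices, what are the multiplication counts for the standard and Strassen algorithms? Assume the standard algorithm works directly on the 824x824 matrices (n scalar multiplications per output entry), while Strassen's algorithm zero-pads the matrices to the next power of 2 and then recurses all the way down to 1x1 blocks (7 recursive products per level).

Matrix multiplication for 824x824 matrices:

Strassen's algorithm requires power-of-2 dimensions. Pad 824x824 to 1024x1024 (next power of 2).

Standard algorithm: 824^3 = 559476224 multiplications
Strassen's algorithm: 7^(log2(1024)) = 7^10 = 282475249 multiplications
Savings: 559476224 - 282475249 = 277000975 multiplications

Standard: 559476224 multiplications (824^3). Strassen: 282475249 multiplications (7^10, after padding to 1024x1024). Strassen reduces 8 recursive multiplications to 7 at each level.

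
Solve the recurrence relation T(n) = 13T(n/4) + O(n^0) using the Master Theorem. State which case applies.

Master Theorem for T(n) = 13T(n/4) + O(n^0):

a = 13, b = 4, c = 0
log_b(a) = log_4(13) = 1.8502

Case 1: c = 0 < log_4(13) = 1.8502
T(n) = O(n^(log_4 13))

For T(n) = 13T(n/4) + O(n^0): log_4(13) = 1.8502. This is Case 1 of the Master Theorem (c < log_b(a), work dominated by leaves), giving O(n^(log_4 13)).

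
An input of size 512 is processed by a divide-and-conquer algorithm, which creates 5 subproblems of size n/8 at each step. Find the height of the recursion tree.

For divide and conquer with division factor 8:

Problem sizes at each level:
Level 0: 512
Level 1: 64
Level 2: 8
Level 3: 1

The root is level 0 and the size-1 base case is level 3 (the tree spans levels 0 through 3, i.e. 4 levels counting the root), so the depth is the number of divisions: log_8(512) = 3

The recursion tree depth is log_8(512) = 3. At each level, the problem size is divided by 8, so it takes 3 divisions to reduce to a base case of size 1. The algorithm makes 5 recursive calls at each level.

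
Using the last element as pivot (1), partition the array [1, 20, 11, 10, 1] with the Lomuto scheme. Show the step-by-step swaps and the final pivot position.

Lomuto partition with pivot = 1:

Initial array: [1, 20, 11, 10, 1]

arr[0]=1 <= 1: swap with position 0, array becomes [1, 20, 11, 10, 1]
arr[1]=20 > 1: no swap
arr[2]=11 > 1: no swap
arr[3]=10 > 1: no swap

Place pivot at position 1: [1, 1, 11, 10, 20]
Pivot position: 1

After partitioning with pivot 1, the array becomes [1, 1, 11, 10, 20]. The pivot is placed at index 1. All elements to the left of the pivot are <= 1, and all elements to the right are > 1.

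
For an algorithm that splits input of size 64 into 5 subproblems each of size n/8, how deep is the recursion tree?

For divide and conquer with division factor 8:

Problem sizes at each level:
Level 0: 64
Level 1: 8
Level 2: 1

The root is level 0 and the size-1 base case is level 2 (the tree spans levels 0 through 2, i.e. 3 levels counting the root), so the depth is the number of divisions: log_8(64) = 2

The recursion tree depth is log_8(64) = 2. At each level, the problem size is divided by 8, so it takes 2 divisions to reduce to a base case of size 1. The algorithm makes 5 recursive calls at each level.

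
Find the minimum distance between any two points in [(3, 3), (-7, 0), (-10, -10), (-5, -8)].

Computing all pairwise distances among 4 points:

d((3, 3), (-7, 0)) = 10.4403
d((3, 3), (-10, -10)) = 18.3848
d((3, 3), (-5, -8)) = 13.6015
d((-7, 0), (-10, -10)) = 10.4403
d((-7, 0), (-5, -8)) = 8.2462
d((-10, -10), (-5, -8)) = 5.3852 <-- minimum

Closest pair: (-10, -10) and (-5, -8) with distance 5.3852

The closest pair is (-10, -10) and (-5, -8) with Euclidean distance 5.3852. For 4 points, brute-force pairwise comparison is shown above. For large n, the divide-and-conquer algorithm (sort by x, recurse on halves, check the dividing strip) achieves O(n log n).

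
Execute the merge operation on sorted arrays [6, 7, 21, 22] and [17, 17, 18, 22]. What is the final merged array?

Merging process:

Compare 6 vs 17: take 6 from left. Merged: [6]
Compare 7 vs 17: take 7 from left. Merged: [6, 7]
Compare 21 vs 17: take 17 from right. Merged: [6, 7, 17]
Compare 21 vs 17: take 17 from right. Merged: [6, 7, 17, 17]
Compare 21 vs 18: take 18 from right. Merged: [6, 7, 17, 17, 18]
Compare 21 vs 22: take 21 from left. Merged: [6, 7, 17, 17, 18, 21]
Compare 22 vs 22: take 22 from left. Merged: [6, 7, 17, 17, 18, 21, 22]
Append remaining from right: [22]. Merged: [6, 7, 17, 17, 18, 21, 22, 22]

Final merged array: [6, 7, 17, 17, 18, 21, 22, 22]
Total comparisons: 7

The merged array is [6, 7, 17, 17, 18, 21, 22, 22], requiring 7 comparisons. The merge step runs in O(n) time where n is the total number of elements.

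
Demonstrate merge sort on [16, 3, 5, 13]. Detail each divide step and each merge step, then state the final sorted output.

Merge sort trace:

Split: [16, 3, 5, 13] -> [16, 3] and [5, 13]
  Split: [16, 3] -> [16] and [3]
  Merge: [16] + [3] -> [3, 16]
  Split: [5, 13] -> [5] and [13]
  Merge: [5] + [13] -> [5, 13]
Merge: [3, 16] + [5, 13] -> [3, 5, 13, 16]

Final sorted array: [3, 5, 13, 16]

The merge sort proceeds by recursively splitting the array and merging sorted halves.
After all merges, the sorted array is [3, 5, 13, 16].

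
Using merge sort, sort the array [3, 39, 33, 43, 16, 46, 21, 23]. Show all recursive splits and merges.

Merge sort trace:

Split: [3, 39, 33, 43, 16, 46, 21, 23] -> [3, 39, 33, 43] and [16, 46, 21, 23]
  Split: [3, 39, 33, 43] -> [3, 39] and [33, 43]
    Split: [3, 39] -> [3] and [39]
    Merge: [3] + [39] -> [3, 39]
    Split: [33, 43] -> [33] and [43]
    Merge: [33] + [43] -> [33, 43]
  Merge: [3, 39] + [33, 43] -> [3, 33, 39, 43]
  Split: [16, 46, 21, 23] -> [16, 46] and [21, 23]
    Split: [16, 46] -> [16] and [46]
    Merge: [16] + [46] -> [16, 46]
    Split: [21, 23] -> [21] and [23]
    Merge: [21] + [23] -> [21, 23]
  Merge: [16, 46] + [21, 23] -> [16, 21, 23, 46]
Merge: [3, 33, 39, 43] + [16, 21, 23, 46] -> [3, 16, 21, 23, 33, 39, 43, 46]

Final sorted array: [3, 16, 21, 23, 33, 39, 43, 46]

The merge sort proceeds by recursively splitting the array and merging sorted halves.
After all merges, the sorted array is [3, 16, 21, 23, 33, 39, 43, 46].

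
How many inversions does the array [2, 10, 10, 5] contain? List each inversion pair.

Finding inversions in [2, 10, 10, 5]:

(1, 3): arr[1]=10 > arr[3]=5
(2, 3): arr[2]=10 > arr[3]=5

Total inversions: 2

The array has 2 inversion(s): (1,3), (2,3). Each pair (i,j) satisfies i < j and arr[i] > arr[j].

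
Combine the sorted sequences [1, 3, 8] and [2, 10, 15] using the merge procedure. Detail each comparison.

Merging process:

Compare 1 vs 2: take 1 from left. Merged: [1]
Compare 3 vs 2: take 2 from right. Merged: [1, 2]
Compare 3 vs 10: take 3 from left. Merged: [1, 2, 3]
Compare 8 vs 10: take 8 from left. Merged: [1, 2, 3, 8]
Append remaining from right: [10, 15]. Merged: [1, 2, 3, 8, 10, 15]

Final merged array: [1, 2, 3, 8, 10, 15]
Total comparisons: 4

The merged array is [1, 2, 3, 8, 10, 15], requiring 4 comparisons. The merge step runs in O(n) time where n is the total number of elements.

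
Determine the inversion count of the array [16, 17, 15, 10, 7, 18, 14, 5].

Finding inversions in [16, 17, 15, 10, 7, 18, 14, 5]:

(0, 2): arr[0]=16 > arr[2]=15
(0, 3): arr[0]=16 > arr[3]=10
(0, 4): arr[0]=16 > arr[4]=7
(0, 6): arr[0]=16 > arr[6]=14
(0, 7): arr[0]=16 > arr[7]=5
(1, 2): arr[1]=17 > arr[2]=15
(1, 3): arr[1]=17 > arr[3]=10
(1, 4): arr[1]=17 > arr[4]=7
(1, 6): arr[1]=17 > arr[6]=14
(1, 7): arr[1]=17 > arr[7]=5
(2, 3): arr[2]=15 > arr[3]=10
(2, 4): arr[2]=15 > arr[4]=7
(2, 6): arr[2]=15 > arr[6]=14
(2, 7): arr[2]=15 > arr[7]=5
(3, 4): arr[3]=10 > arr[4]=7
(3, 7): arr[3]=10 > arr[7]=5
(4, 7): arr[4]=7 > arr[7]=5
(5, 6): arr[5]=18 > arr[6]=14
(5, 7): arr[5]=18 > arr[7]=5
(6, 7): arr[6]=14 > arr[7]=5

Total inversions: 20

The array has 20 inversion(s): (0,2), (0,3), (0,4), (0,6), (0,7), (1,2), (1,3), (1,4), (1,6), (1,7), (2,3), (2,4), (2,6), (2,7), (3,4), (3,7), (4,7), (5,6), (5,7), (6,7). Each pair (i,j) satisfies i < j and arr[i] > arr[j].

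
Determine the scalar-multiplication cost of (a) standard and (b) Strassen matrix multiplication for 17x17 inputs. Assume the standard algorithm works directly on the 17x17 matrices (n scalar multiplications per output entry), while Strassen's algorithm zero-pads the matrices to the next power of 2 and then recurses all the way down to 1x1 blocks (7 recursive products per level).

Matrix multiplication for 17x17 matrices:

Strassen's algorithm requires power-of-2 dimensions. Pad 17x17 to 32x32 (next power of 2).

Standard algorithm: 17^3 = 4913 multiplications
Strassen's algorithm: 7^(log2(32)) = 7^5 = 16807 multiplications
Difference: 4913 - 16807 = -11894 (Strassen uses MORE here due to padding overhead — for small or just-over-power-of-2 n, padding can outweigh the per-level savings)

Standard: 4913 multiplications (17^3). Strassen: 16807 multiplications (7^5, after padding to 32x32). Strassen reduces 8 recursive multiplications to 7 at each level.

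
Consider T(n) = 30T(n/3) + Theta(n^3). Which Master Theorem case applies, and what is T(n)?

Master Theorem for T(n) = 30T(n/3) + O(n^3):

a = 30, b = 3, c = 3
log_b(a) = log_3(30) = 3.0959

Case 1: c = 3 < log_3(30) = 3.0959
T(n) = O(n^(log_3 30))

For T(n) = 30T(n/3) + O(n^3): log_3(30) = 3.0959. This is Case 1 of the Master Theorem (c < log_b(a), work dominated by leaves), giving O(n^(log_3 30)).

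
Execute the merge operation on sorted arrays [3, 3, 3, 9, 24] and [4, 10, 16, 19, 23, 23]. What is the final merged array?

Merging process:

Compare 3 vs 4: take 3 from left. Merged: [3]
Compare 3 vs 4: take 3 from left. Merged: [3, 3]
Compare 3 vs 4: take 3 from left. Merged: [3, 3, 3]
Compare 9 vs 4: take 4 from right. Merged: [3, 3, 3, 4]
Compare 9 vs 10: take 9 from left. Merged: [3, 3, 3, 4, 9]
Compare 24 vs 10: take 10 from right. Merged: [3, 3, 3, 4, 9, 10]
Compare 24 vs 16: take 16 from right. Merged: [3, 3, 3, 4, 9, 10, 16]
Compare 24 vs 19: take 19 from right. Merged: [3, 3, 3, 4, 9, 10, 16, 19]
Compare 24 vs 23: take 23 from right. Merged: [3, 3, 3, 4, 9, 10, 16, 19, 23]
Compare 24 vs 23: take 23 from right. Merged: [3, 3, 3, 4, 9, 10, 16, 19, 23, 23]
Append remaining from left: [24]. Merged: [3, 3, 3, 4, 9, 10, 16, 19, 23, 23, 24]

Final merged array: [3, 3, 3, 4, 9, 10, 16, 19, 23, 23, 24]
Total comparisons: 10

The merged array is [3, 3, 3, 4, 9, 10, 16, 19, 23, 23, 24], requiring 10 comparisons. The merge step runs in O(n) time where n is the total number of elements.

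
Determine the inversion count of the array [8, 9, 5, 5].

Finding inversions in [8, 9, 5, 5]:

(0, 2): arr[0]=8 > arr[2]=5
(0, 3): arr[0]=8 > arr[3]=5
(1, 2): arr[1]=9 > arr[2]=5
(1, 3): arr[1]=9 > arr[3]=5

Total inversions: 4

The array has 4 inversion(s): (0,2), (0,3), (1,2), (1,3). Each pair (i,j) satisfies i < j and arr[i] > arr[j].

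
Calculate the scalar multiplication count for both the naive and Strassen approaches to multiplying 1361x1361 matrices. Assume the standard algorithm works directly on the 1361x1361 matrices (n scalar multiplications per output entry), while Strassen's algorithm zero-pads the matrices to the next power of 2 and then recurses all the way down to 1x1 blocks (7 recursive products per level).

Matrix multiplication for 1361x1361 matrices:

Strassen's algorithm requires power-of-2 dimensions. Pad 1361x1361 to 2048x2048 (next power of 2).

Standard algorithm: 1361^3 = 2521008881 multiplications
Strassen's algorithm: 7^(log2(2048)) = 7^11 = 1977326743 multiplications
Savings: 2521008881 - 1977326743 = 543682138 multiplications

Standard: 2521008881 multiplications (1361^3). Strassen: 1977326743 multiplications (7^11, after padding to 2048x2048). Strassen reduces 8 recursive multiplications to 7 at each level.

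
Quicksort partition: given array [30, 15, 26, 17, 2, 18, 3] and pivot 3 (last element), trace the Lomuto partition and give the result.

Lomuto partition with pivot = 3:

Initial array: [30, 15, 26, 17, 2, 18, 3]

arr[0]=30 > 3: no swap
arr[1]=15 > 3: no swap
arr[2]=26 > 3: no swap
arr[3]=17 > 3: no swap
arr[4]=2 <= 3: swap with position 0, array becomes [2, 15, 26, 17, 30, 18, 3]
arr[5]=18 > 3: no swap

Place pivot at position 1: [2, 3, 26, 17, 30, 18, 15]
Pivot position: 1

After partitioning with pivot 3, the array becomes [2, 3, 26, 17, 30, 18, 15]. The pivot is placed at index 1. All elements to the left of the pivot are <= 3, and all elements to the right are > 3.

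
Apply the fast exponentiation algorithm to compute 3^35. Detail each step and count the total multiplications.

Computing 3^35 by squaring (build up from 3^1; each line after the first costs one multiplication):

3^1 = 3
3^2 = (3^1)^2 = 3^2 = 9
3^4 = (3^2)^2 = 9^2 = 81
3^8 = (3^4)^2 = 81^2 = 6561
3^16 = (3^8)^2 = 6561^2 = 43046721
3^17 = 3 * 3^16 = 3 * 43046721 = 129140163
3^34 = (3^17)^2 = 129140163^2 = 16677181699666569
3^35 = 3 * 3^34 = 3 * 16677181699666569 = 50031545098999707

Result: 50031545098999707
Multiplications needed: 7 (7 lines after 3^1)

3^35 = 50031545098999707. Using exponentiation by squaring, this requires 7 multiplications. The key idea: if the exponent is even, square the half-power; if odd, multiply by the base once.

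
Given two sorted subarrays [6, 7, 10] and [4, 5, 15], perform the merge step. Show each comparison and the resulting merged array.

Merging process:

Compare 6 vs 4: take 4 from right. Merged: [4]
Compare 6 vs 5: take 5 from right. Merged: [4, 5]
Compare 6 vs 15: take 6 from left. Merged: [4, 5, 6]
Compare 7 vs 15: take 7 from left. Merged: [4, 5, 6, 7]
Compare 10 vs 15: take 10 from left. Merged: [4, 5, 6, 7, 10]
Append remaining from right: [15]. Merged: [4, 5, 6, 7, 10, 15]

Final merged array: [4, 5, 6, 7, 10, 15]
Total comparisons: 5

The merged array is [4, 5, 6, 7, 10, 15], requiring 5 comparisons. The merge step runs in O(n) time where n is the total number of elements.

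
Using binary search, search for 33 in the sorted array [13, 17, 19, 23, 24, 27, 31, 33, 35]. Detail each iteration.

Binary search for 33 in [13, 17, 19, 23, 24, 27, 31, 33, 35]:

lo=0, hi=8, mid=4, arr[mid]=24 -> 24 < 33, search right half
lo=5, hi=8, mid=6, arr[mid]=31 -> 31 < 33, search right half
lo=7, hi=8, mid=7, arr[mid]=33 -> Found target at index 7!

Binary search finds 33 at index 7 after 3 comparisons. The search repeatedly halves the search space by comparing with the middle element.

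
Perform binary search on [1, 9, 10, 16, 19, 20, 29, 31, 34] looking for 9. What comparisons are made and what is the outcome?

Binary search for 9 in [1, 9, 10, 16, 19, 20, 29, 31, 34]:

lo=0, hi=8, mid=4, arr[mid]=19 -> 19 > 9, search left half
lo=0, hi=3, mid=1, arr[mid]=9 -> Found target at index 1!

Binary search finds 9 at index 1 after 2 comparisons. The search repeatedly halves the search space by comparing with the middle element.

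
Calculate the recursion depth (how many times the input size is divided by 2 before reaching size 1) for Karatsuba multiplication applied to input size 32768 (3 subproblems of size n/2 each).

For divide and conquer with division factor 2:

Problem sizes at each level:
Level 0: 32768
Level 1: 16384
Level 2: 8192
Level 3: 4096
Level 4: 2048
Level 5: 1024
Level 6: 512
Level 7: 256
Level 8: 128
Level 9: 64
Level 10: 32
Level 11: 16
Level 12: 8
Level 13: 4
Level 14: 2
Level 15: 1

The root is level 0 and the size-1 base case is level 15 (the tree spans levels 0 through 15, i.e. 16 levels counting the root), so the depth is the number of divisions: log_2(32768) = 15

The recursion tree depth is log_2(32768) = 15. At each level, the problem size is divided by 2, so it takes 15 divisions to reduce to a base case of size 1. The algorithm makes 3 recursive calls at each level.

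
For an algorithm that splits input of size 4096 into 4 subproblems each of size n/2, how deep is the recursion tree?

For divide and conquer with division factor 2:

Problem sizes at each level:
Level 0: 4096
Level 1: 2048
Level 2: 1024
Level 3: 512
Level 4: 256
Level 5: 128
Level 6: 64
Level 7: 32
Level 8: 16
Level 9: 8
Level 10: 4
Level 11: 2
Level 12: 1

The root is level 0 and the size-1 base case is level 12 (the tree spans levels 0 through 12, i.e. 13 levels counting the root), so the depth is the number of divisions: log_2(4096) = 12

The recursion tree depth is log_2(4096) = 12. At each level, the problem size is divided by 2, so it takes 12 divisions to reduce to a base case of size 1. The algorithm makes 4 recursive calls at each level.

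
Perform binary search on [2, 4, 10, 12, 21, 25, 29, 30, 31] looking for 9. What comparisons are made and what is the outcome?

Binary search for 9 in [2, 4, 10, 12, 21, 25, 29, 30, 31]:

lo=0, hi=8, mid=4, arr[mid]=21 -> 21 > 9, search left half
lo=0, hi=3, mid=1, arr[mid]=4 -> 4 < 9, search right half
lo=2, hi=3, mid=2, arr[mid]=10 -> 10 > 9, search left half
lo=2 > hi=1, target 9 not found

Binary search determines that 9 is not in the array after 3 comparisons. The search space was exhausted without finding the target.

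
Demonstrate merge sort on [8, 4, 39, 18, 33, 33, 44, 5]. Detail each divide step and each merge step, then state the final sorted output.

Merge sort trace:

Split: [8, 4, 39, 18, 33, 33, 44, 5] -> [8, 4, 39, 18] and [33, 33, 44, 5]
  Split: [8, 4, 39, 18] -> [8, 4] and [39, 18]
    Split: [8, 4] -> [8] and [4]
    Merge: [8] + [4] -> [4, 8]
    Split: [39, 18] -> [39] and [18]
    Merge: [39] + [18] -> [18, 39]
  Merge: [4, 8] + [18, 39] -> [4, 8, 18, 39]
  Split: [33, 33, 44, 5] -> [33, 33] and [44, 5]
    Split: [33, 33] -> [33] and [33]
    Merge: [33] + [33] -> [33, 33]
    Split: [44, 5] -> [44] and [5]
    Merge: [44] + [5] -> [5, 44]
  Merge: [33, 33] + [5, 44] -> [5, 33, 33, 44]
Merge: [4, 8, 18, 39] + [5, 33, 33, 44] -> [4, 5, 8, 18, 33, 33, 39, 44]

Final sorted array: [4, 5, 8, 18, 33, 33, 39, 44]

The merge sort proceeds by recursively splitting the array and merging sorted halves.
After all merges, the sorted array is [4, 5, 8, 18, 33, 33, 39, 44].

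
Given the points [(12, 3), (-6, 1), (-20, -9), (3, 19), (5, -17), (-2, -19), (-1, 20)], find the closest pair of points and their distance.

Computing all pairwise distances among 7 points:

d((12, 3), (-6, 1)) = 18.1108
d((12, 3), (-20, -9)) = 34.176
d((12, 3), (3, 19)) = 18.3576
d((12, 3), (5, -17)) = 21.1896
d((12, 3), (-2, -19)) = 26.0768
d((12, 3), (-1, 20)) = 21.4009
d((-6, 1), (-20, -9)) = 17.2047
d((-6, 1), (3, 19)) = 20.1246
d((-6, 1), (5, -17)) = 21.095
d((-6, 1), (-2, -19)) = 20.3961
d((-6, 1), (-1, 20)) = 19.6469
d((-20, -9), (3, 19)) = 36.2353
d((-20, -9), (5, -17)) = 26.2488
d((-20, -9), (-2, -19)) = 20.5913
d((-20, -9), (-1, 20)) = 34.6699
d((3, 19), (5, -17)) = 36.0555
d((3, 19), (-2, -19)) = 38.3275
d((3, 19), (-1, 20)) = 4.1231 <-- minimum
d((5, -17), (-2, -19)) = 7.2801
d((5, -17), (-1, 20)) = 37.4833
d((-2, -19), (-1, 20)) = 39.0128

Closest pair: (3, 19) and (-1, 20) with distance 4.1231

The closest pair is (3, 19) and (-1, 20) with Euclidean distance 4.1231. For 7 points, brute-force pairwise comparison is shown above. For large n, the divide-and-conquer algorithm (sort by x, recurse on halves, check the dividing strip) achieves O(n log n).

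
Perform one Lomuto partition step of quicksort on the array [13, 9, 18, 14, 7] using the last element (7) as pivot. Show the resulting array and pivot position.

Lomuto partition with pivot = 7:

Initial array: [13, 9, 18, 14, 7]

arr[0]=13 > 7: no swap
arr[1]=9 > 7: no swap
arr[2]=18 > 7: no swap
arr[3]=14 > 7: no swap

Place pivot at position 0: [7, 9, 18, 14, 13]
Pivot position: 0

After partitioning with pivot 7, the array becomes [7, 9, 18, 14, 13]. The pivot is placed at index 0. All elements to the left of the pivot are <= 7, and all elements to the right are > 7.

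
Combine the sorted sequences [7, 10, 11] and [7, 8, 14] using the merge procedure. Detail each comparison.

Merging process:

Compare 7 vs 7: take 7 from left. Merged: [7]
Compare 10 vs 7: take 7 from right. Merged: [7, 7]
Compare 10 vs 8: take 8 from right. Merged: [7, 7, 8]
Compare 10 vs 14: take 10 from left. Merged: [7, 7, 8, 10]
Compare 11 vs 14: take 11 from left. Merged: [7, 7, 8, 10, 11]
Append remaining from right: [14]. Merged: [7, 7, 8, 10, 11, 14]

Final merged array: [7, 7, 8, 10, 11, 14]
Total comparisons: 5

The merged array is [7, 7, 8, 10, 11, 14], requiring 5 comparisons. The merge step runs in O(n) time where n is the total number of elements.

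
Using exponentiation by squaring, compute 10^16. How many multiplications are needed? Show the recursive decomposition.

Computing 10^16 by squaring (build up from 10^1; each line after the first costs one multiplication):

10^1 = 10
10^2 = (10^1)^2 = 10^2 = 100
10^4 = (10^2)^2 = 100^2 = 10000
10^8 = (10^4)^2 = 10000^2 = 100000000
10^16 = (10^8)^2 = 100000000^2 = 10000000000000000

Result: 10000000000000000
Multiplications needed: 4 (4 lines after 10^1)

10^16 = 10000000000000000. Using exponentiation by squaring, this requires 4 multiplications. The key idea: if the exponent is even, square the half-power; if odd, multiply by the base once.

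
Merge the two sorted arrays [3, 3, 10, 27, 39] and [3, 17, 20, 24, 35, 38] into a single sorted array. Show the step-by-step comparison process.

Merging process:

Compare 3 vs 3: take 3 from left. Merged: [3]
Compare 3 vs 3: take 3 from left. Merged: [3, 3]
Compare 10 vs 3: take 3 from right. Merged: [3, 3, 3]
Compare 10 vs 17: take 10 from left. Merged: [3, 3, 3, 10]
Compare 27 vs 17: take 17 from right. Merged: [3, 3, 3, 10, 17]
Compare 27 vs 20: take 20 from right. Merged: [3, 3, 3, 10, 17, 20]
Compare 27 vs 24: take 24 from right. Merged: [3, 3, 3, 10, 17, 20, 24]
Compare 27 vs 35: take 27 from left. Merged: [3, 3, 3, 10, 17, 20, 24, 27]
Compare 39 vs 35: take 35 from right. Merged: [3, 3, 3, 10, 17, 20, 24, 27, 35]
Compare 39 vs 38: take 38 from right. Merged: [3, 3, 3, 10, 17, 20, 24, 27, 35, 38]
Append remaining from left: [39]. Merged: [3, 3, 3, 10, 17, 20, 24, 27, 35, 38, 39]

Final merged array: [3, 3, 3, 10, 17, 20, 24, 27, 35, 38, 39]
Total comparisons: 10

The merged array is [3, 3, 3, 10, 17, 20, 24, 27, 35, 38, 39], requiring 10 comparisons. The merge step runs in O(n) time where n is the total number of elements.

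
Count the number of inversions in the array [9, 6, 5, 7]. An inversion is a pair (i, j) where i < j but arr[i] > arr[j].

Finding inversions in [9, 6, 5, 7]:

(0, 1): arr[0]=9 > arr[1]=6
(0, 2): arr[0]=9 > arr[2]=5
(0, 3): arr[0]=9 > arr[3]=7
(1, 2): arr[1]=6 > arr[2]=5

Total inversions: 4

The array has 4 inversion(s): (0,1), (0,2), (0,3), (1,2). Each pair (i,j) satisfies i < j and arr[i] > arr[j].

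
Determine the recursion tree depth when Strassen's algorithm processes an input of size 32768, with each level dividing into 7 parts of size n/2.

For divide and conquer with division factor 2:

Problem sizes at each level:
Level 0: 32768
Level 1: 16384
Level 2: 8192
Level 3: 4096
Level 4: 2048
Level 5: 1024
Level 6: 512
Level 7: 256
Level 8: 128
Level 9: 64
Level 10: 32
Level 11: 16
Level 12: 8
Level 13: 4
Level 14: 2
Level 15: 1

The root is level 0 and the size-1 base case is level 15 (the tree spans levels 0 through 15, i.e. 16 levels counting the root), so the depth is the number of divisions: log_2(32768) = 15

The recursion tree depth is log_2(32768) = 15. At each level, the problem size is divided by 2, so it takes 15 divisions to reduce to a base case of size 1. The algorithm makes 7 recursive calls at each level.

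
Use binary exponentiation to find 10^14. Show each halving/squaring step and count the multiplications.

Computing 10^14 by squaring (build up from 10^1; each line after the first costs one multiplication):

10^1 = 10
10^2 = (10^1)^2 = 10^2 = 100
10^3 = 10 * 10^2 = 10 * 100 = 1000
10^6 = (10^3)^2 = 1000^2 = 1000000
10^7 = 10 * 10^6 = 10 * 1000000 = 10000000
10^14 = (10^7)^2 = 10000000^2 = 100000000000000

Result: 100000000000000
Multiplications needed: 5 (5 lines after 10^1)

10^14 = 100000000000000. Using exponentiation by squaring, this requires 5 multiplications. The key idea: if the exponent is even, square the half-power; if odd, multiply by the base once.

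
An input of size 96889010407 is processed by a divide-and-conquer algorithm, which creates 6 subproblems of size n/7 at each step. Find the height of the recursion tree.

For divide and conquer with division factor 7:

Problem sizes at each level:
Level 0: 96889010407
Level 1: 13841287201
Level 2: 1977326743
Level 3: 282475249
Level 4: 40353607
Level 5: 5764801
Level 6: 823543
Level 7: 117649
Level 8: 16807
Level 9: 2401
Level 10: 343
Level 11: 49
Level 12: 7
Level 13: 1

The root is level 0 and the size-1 base case is level 13 (the tree spans levels 0 through 13, i.e. 14 levels counting the root), so the depth is the number of divisions: log_7(96889010407) = 13

The recursion tree depth is log_7(96889010407) = 13. At each level, the problem size is divided by 7, so it takes 13 divisions to reduce to a base case of size 1. The algorithm makes 6 recursive calls at each level.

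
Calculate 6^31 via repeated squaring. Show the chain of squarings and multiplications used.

Computing 6^31 by squaring (build up from 6^1; each line after the first costs one multiplication):

6^1 = 6
6^2 = (6^1)^2 = 6^2 = 36
6^3 = 6 * 6^2 = 6 * 36 = 216
6^6 = (6^3)^2 = 216^2 = 46656
6^7 = 6 * 6^6 = 6 * 46656 = 279936
6^14 = (6^7)^2 = 279936^2 = 78364164096
6^15 = 6 * 6^14 = 6 * 78364164096 = 470184984576
6^30 = (6^15)^2 = 470184984576^2 = 221073919720733357899776
6^31 = 6 * 6^30 = 6 * 221073919720733357899776 = 1326443518324400147398656

Result: 1326443518324400147398656
Multiplications needed: 8 (8 lines after 6^1)

6^31 = 1326443518324400147398656. Using exponentiation by squaring, this requires 8 multiplications. The key idea: if the exponent is even, square the half-power; if odd, multiply by the base once.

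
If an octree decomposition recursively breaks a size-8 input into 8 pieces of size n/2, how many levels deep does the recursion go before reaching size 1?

For divide and conquer with division factor 2:

Problem sizes at each level:
Level 0: 8
Level 1: 4
Level 2: 2
Level 3: 1

The root is level 0 and the size-1 base case is level 3 (the tree spans levels 0 through 3, i.e. 4 levels counting the root), so the depth is the number of divisions: log_2(8) = 3

The recursion tree depth is log_2(8) = 3. At each level, the problem size is divided by 2, so it takes 3 divisions to reduce to a base case of size 1. The algorithm makes 8 recursive calls at each level.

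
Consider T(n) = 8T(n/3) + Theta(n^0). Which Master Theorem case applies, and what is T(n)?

Master Theorem for T(n) = 8T(n/3) + O(n^0):

a = 8, b = 3, c = 0
log_b(a) = log_3(8) = 1.8928

Case 1: c = 0 < log_3(8) = 1.8928
T(n) = O(n^(log_3 8))

For T(n) = 8T(n/3) + O(n^0): log_3(8) = 1.8928. This is Case 1 of the Master Theorem (c < log_b(a), work dominated by leaves), giving O(n^(log_3 8)).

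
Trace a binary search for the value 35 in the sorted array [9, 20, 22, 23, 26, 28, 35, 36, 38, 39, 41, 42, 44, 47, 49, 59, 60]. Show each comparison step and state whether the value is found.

Binary search for 35 in [9, 20, 22, 23, 26, 28, 35, 36, 38, 39, 41, 42, 44, 47, 49, 59, 60]:

lo=0, hi=16, mid=8, arr[mid]=38 -> 38 > 35, search left half
lo=0, hi=7, mid=3, arr[mid]=23 -> 23 < 35, search right half
lo=4, hi=7, mid=5, arr[mid]=28 -> 28 < 35, search right half
lo=6, hi=7, mid=6, arr[mid]=35 -> Found target at index 6!

Binary search finds 35 at index 6 after 4 comparisons. The search repeatedly halves the search space by comparing with the middle element.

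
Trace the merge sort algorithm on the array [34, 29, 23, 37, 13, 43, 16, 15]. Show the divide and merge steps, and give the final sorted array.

Merge sort trace:

Split: [34, 29, 23, 37, 13, 43, 16, 15] -> [34, 29, 23, 37] and [13, 43, 16, 15]
  Split: [34, 29, 23, 37] -> [34, 29] and [23, 37]
    Split: [34, 29] -> [34] and [29]
    Merge: [34] + [29] -> [29, 34]
    Split: [23, 37] -> [23] and [37]
    Merge: [23] + [37] -> [23, 37]
  Merge: [29, 34] + [23, 37] -> [23, 29, 34, 37]
  Split: [13, 43, 16, 15] -> [13, 43] and [16, 15]
    Split: [13, 43] -> [13] and [43]
    Merge: [13] + [43] -> [13, 43]
    Split: [16, 15] -> [16] and [15]
    Merge: [16] + [15] -> [15, 16]
  Merge: [13, 43] + [15, 16] -> [13, 15, 16, 43]
Merge: [23, 29, 34, 37] + [13, 15, 16, 43] -> [13, 15, 16, 23, 29, 34, 37, 43]

Final sorted array: [13, 15, 16, 23, 29, 34, 37, 43]

The merge sort proceeds by recursively splitting the array and merging sorted halves.
After all merges, the sorted array is [13, 15, 16, 23, 29, 34, 37, 43].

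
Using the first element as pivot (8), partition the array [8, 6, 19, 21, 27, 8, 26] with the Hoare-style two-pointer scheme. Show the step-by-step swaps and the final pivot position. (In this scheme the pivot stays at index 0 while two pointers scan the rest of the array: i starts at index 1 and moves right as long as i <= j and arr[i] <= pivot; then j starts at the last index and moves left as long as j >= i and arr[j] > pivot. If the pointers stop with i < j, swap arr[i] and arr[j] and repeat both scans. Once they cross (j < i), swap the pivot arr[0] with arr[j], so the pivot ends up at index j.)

Hoare-style two-pointer partition with pivot = 8:

Initial array: [8, 6, 19, 21, 27, 8, 26]

Pointers start at i = 1, j = 6.
i stops at index 2 (arr[2]=19 > 8), j stops at index 5 (arr[5]=8 <= 8): swap arr[2] and arr[5], array becomes [8, 6, 8, 21, 27, 19, 26]
i ends at 3, j ends at 2: the pointers have crossed (j < i), so scanning stops.

Swap pivot arr[0] with arr[2] to place pivot at position 2: [8, 6, 8, 21, 27, 19, 26]
Pivot position: 2

After partitioning with pivot 8, the array becomes [8, 6, 8, 21, 27, 19, 26]. The pivot is placed at index 2. All elements to the left of the pivot are <= 8, and all elements to the right are > 8.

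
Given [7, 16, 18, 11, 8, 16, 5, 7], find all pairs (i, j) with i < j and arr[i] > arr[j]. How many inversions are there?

Finding inversions in [7, 16, 18, 11, 8, 16, 5, 7]:

(0, 6): arr[0]=7 > arr[6]=5
(1, 3): arr[1]=16 > arr[3]=11
(1, 4): arr[1]=16 > arr[4]=8
(1, 6): arr[1]=16 > arr[6]=5
(1, 7): arr[1]=16 > arr[7]=7
(2, 3): arr[2]=18 > arr[3]=11
(2, 4): arr[2]=18 > arr[4]=8
(2, 5): arr[2]=18 > arr[5]=16
(2, 6): arr[2]=18 > arr[6]=5
(2, 7): arr[2]=18 > arr[7]=7
(3, 4): arr[3]=11 > arr[4]=8
(3, 6): arr[3]=11 > arr[6]=5
(3, 7): arr[3]=11 > arr[7]=7
(4, 6): arr[4]=8 > arr[6]=5
(4, 7): arr[4]=8 > arr[7]=7
(5, 6): arr[5]=16 > arr[6]=5
(5, 7): arr[5]=16 > arr[7]=7

Total inversions: 17

The array has 17 inversion(s): (0,6), (1,3), (1,4), (1,6), (1,7), (2,3), (2,4), (2,5), (2,6), (2,7), (3,4), (3,6), (3,7), (4,6), (4,7), (5,6), (5,7). Each pair (i,j) satisfies i < j and arr[i] > arr[j].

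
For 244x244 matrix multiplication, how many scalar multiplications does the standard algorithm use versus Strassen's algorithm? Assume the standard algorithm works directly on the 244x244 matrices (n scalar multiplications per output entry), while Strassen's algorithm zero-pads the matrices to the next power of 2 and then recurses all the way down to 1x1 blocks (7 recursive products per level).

Matrix multiplication for 244x244 matrices:

Strassen's algorithm requires power-of-2 dimensions. Pad 244x244 to 256x256 (next power of 2).

Standard algorithm: 244^3 = 14526784 multiplications
Strassen's algorithm: 7^(log2(256)) = 7^8 = 5764801 multiplications
Savings: 14526784 - 5764801 = 8761983 multiplications

Standard: 14526784 multiplications (244^3). Strassen: 5764801 multiplications (7^8, after padding to 256x256). Strassen reduces 8 recursive multiplications to 7 at each level.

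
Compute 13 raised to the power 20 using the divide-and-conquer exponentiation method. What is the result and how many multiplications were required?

Computing 13^20 by squaring (build up from 13^1; each line after the first costs one multiplication):

13^1 = 13
13^2 = (13^1)^2 = 13^2 = 169
13^4 = (13^2)^2 = 169^2 = 28561
13^5 = 13 * 13^4 = 13 * 28561 = 371293
13^10 = (13^5)^2 = 371293^2 = 137858491849
13^20 = (13^10)^2 = 137858491849^2 = 19004963774880799438801

Result: 19004963774880799438801
Multiplications needed: 5 (5 lines after 13^1)

13^20 = 19004963774880799438801. Using exponentiation by squaring, this requires 5 multiplications. The key idea: if the exponent is even, square the half-power; if odd, multiply by the base once.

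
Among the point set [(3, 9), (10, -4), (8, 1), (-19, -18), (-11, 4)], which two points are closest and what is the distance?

Computing all pairwise distances among 5 points:

d((3, 9), (10, -4)) = 14.7648
d((3, 9), (8, 1)) = 9.434
d((3, 9), (-19, -18)) = 34.8281
d((3, 9), (-11, 4)) = 14.8661
d((10, -4), (8, 1)) = 5.3852 <-- minimum
d((10, -4), (-19, -18)) = 32.2025
d((10, -4), (-11, 4)) = 22.4722
d((8, 1), (-19, -18)) = 33.0151
d((8, 1), (-11, 4)) = 19.2354
d((-19, -18), (-11, 4)) = 23.4094

Closest pair: (10, -4) and (8, 1) with distance 5.3852

The closest pair is (10, -4) and (8, 1) with Euclidean distance 5.3852. For 5 points, brute-force pairwise comparison is shown above. For large n, the divide-and-conquer algorithm (sort by x, recurse on halves, check the dividing strip) achieves O(n log n).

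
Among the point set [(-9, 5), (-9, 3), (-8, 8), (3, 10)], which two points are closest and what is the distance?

Computing all pairwise distances among 4 points:

d((-9, 5), (-9, 3)) = 2.0 <-- minimum
d((-9, 5), (-8, 8)) = 3.1623
d((-9, 5), (3, 10)) = 13.0
d((-9, 3), (-8, 8)) = 5.099
d((-9, 3), (3, 10)) = 13.8924
d((-8, 8), (3, 10)) = 11.1803

Closest pair: (-9, 5) and (-9, 3) with distance 2.0

The closest pair is (-9, 5) and (-9, 3) with Euclidean distance 2.0. For 4 points, brute-force pairwise comparison is shown above. For large n, the divide-and-conquer algorithm (sort by x, recurse on halves, check the dividing strip) achieves O(n log n).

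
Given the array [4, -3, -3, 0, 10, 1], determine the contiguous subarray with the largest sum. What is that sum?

Using Kadane's algorithm on [4, -3, -3, 0, 10, 1]:

Scanning through the array:
Position 1 (value -3): max_ending_here = 1, max_so_far = 4
Position 2 (value -3): max_ending_here = -2, max_so_far = 4
Position 3 (value 0): max_ending_here = 0, max_so_far = 4
Position 4 (value 10): max_ending_here = 10, max_so_far = 10
Position 5 (value 1): max_ending_here = 11, max_so_far = 11

Maximum subarray: [0, 10, 1]
Maximum sum: 11

The maximum subarray is [0, 10, 1] with sum 11. This subarray runs from index 3 to index 5.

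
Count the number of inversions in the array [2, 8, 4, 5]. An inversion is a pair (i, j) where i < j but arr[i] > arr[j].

Finding inversions in [2, 8, 4, 5]:

(1, 2): arr[1]=8 > arr[2]=4
(1, 3): arr[1]=8 > arr[3]=5

Total inversions: 2

The array has 2 inversion(s): (1,2), (1,3). Each pair (i,j) satisfies i < j and arr[i] > arr[j].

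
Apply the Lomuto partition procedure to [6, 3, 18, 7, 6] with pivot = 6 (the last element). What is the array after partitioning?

Lomuto partition with pivot = 6:

Initial array: [6, 3, 18, 7, 6]

arr[0]=6 <= 6: swap with position 0, array becomes [6, 3, 18, 7, 6]
arr[1]=3 <= 6: swap with position 1, array becomes [6, 3, 18, 7, 6]
arr[2]=18 > 6: no swap
arr[3]=7 > 6: no swap

Place pivot at position 2: [6, 3, 6, 7, 18]
Pivot position: 2

After partitioning with pivot 6, the array becomes [6, 3, 6, 7, 18]. The pivot is placed at index 2. All elements to the left of the pivot are <= 6, and all elements to the right are > 6.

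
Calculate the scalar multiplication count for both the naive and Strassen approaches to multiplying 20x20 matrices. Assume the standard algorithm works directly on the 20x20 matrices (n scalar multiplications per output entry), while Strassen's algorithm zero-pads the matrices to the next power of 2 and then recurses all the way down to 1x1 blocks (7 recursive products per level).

Matrix multiplication for 20x20 matrices:

Strassen's algorithm requires power-of-2 dimensions. Pad 20x20 to 32x32 (next power of 2).

Standard algorithm: 20^3 = 8000 multiplications
Strassen's algorithm: 7^(log2(32)) = 7^5 = 16807 multiplications
Difference: 8000 - 16807 = -8807 (Strassen uses MORE here due to padding overhead — for small or just-over-power-of-2 n, padding can outweigh the per-level savings)

Standard: 8000 multiplications (20^3). Strassen: 16807 multiplications (7^5, after padding to 32x32). Strassen reduces 8 recursive multiplications to 7 at each level.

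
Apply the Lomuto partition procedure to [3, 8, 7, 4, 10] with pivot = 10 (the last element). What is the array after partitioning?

Lomuto partition with pivot = 10:

Initial array: [3, 8, 7, 4, 10]

arr[0]=3 <= 10: swap with position 0, array becomes [3, 8, 7, 4, 10]
arr[1]=8 <= 10: swap with position 1, array becomes [3, 8, 7, 4, 10]
arr[2]=7 <= 10: swap with position 2, array becomes [3, 8, 7, 4, 10]
arr[3]=4 <= 10: swap with position 3, array becomes [3, 8, 7, 4, 10]

Place pivot at position 4: [3, 8, 7, 4, 10]
Pivot position: 4

After partitioning with pivot 10, the array becomes [3, 8, 7, 4, 10]. The pivot is placed at index 4. All elements to the left of the pivot are <= 10, and all elements to the right are > 10.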